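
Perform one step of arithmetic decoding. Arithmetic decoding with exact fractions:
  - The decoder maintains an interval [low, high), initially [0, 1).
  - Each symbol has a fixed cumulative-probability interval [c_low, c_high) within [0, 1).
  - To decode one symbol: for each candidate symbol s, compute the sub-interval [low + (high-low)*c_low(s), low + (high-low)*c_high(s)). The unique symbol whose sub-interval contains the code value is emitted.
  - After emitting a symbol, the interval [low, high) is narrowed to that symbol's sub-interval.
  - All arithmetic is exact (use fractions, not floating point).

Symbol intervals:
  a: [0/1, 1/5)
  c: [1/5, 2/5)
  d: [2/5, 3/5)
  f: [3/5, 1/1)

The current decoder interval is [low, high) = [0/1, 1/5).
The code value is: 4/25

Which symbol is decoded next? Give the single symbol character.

Answer: f

Derivation:
Interval width = high − low = 1/5 − 0/1 = 1/5
Scaled code = (code − low) / width = (4/25 − 0/1) / 1/5 = 4/5
  a: [0/1, 1/5) 
  c: [1/5, 2/5) 
  d: [2/5, 3/5) 
  f: [3/5, 1/1) ← scaled code falls here ✓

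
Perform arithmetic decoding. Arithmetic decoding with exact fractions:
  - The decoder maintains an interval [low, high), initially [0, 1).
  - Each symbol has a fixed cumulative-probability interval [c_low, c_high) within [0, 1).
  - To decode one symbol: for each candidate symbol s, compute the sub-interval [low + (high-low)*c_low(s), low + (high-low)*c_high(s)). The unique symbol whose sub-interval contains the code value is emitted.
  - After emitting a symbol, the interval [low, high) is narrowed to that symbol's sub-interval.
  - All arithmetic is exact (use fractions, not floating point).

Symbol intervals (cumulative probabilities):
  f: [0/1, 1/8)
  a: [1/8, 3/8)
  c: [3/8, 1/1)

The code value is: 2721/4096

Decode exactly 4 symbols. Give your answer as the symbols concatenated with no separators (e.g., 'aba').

Answer: ccaf

Derivation:
Step 1: interval [0/1, 1/1), width = 1/1 - 0/1 = 1/1
  'f': [0/1 + 1/1*0/1, 0/1 + 1/1*1/8) = [0/1, 1/8)
  'a': [0/1 + 1/1*1/8, 0/1 + 1/1*3/8) = [1/8, 3/8)
  'c': [0/1 + 1/1*3/8, 0/1 + 1/1*1/1) = [3/8, 1/1) <- contains code 2721/4096
  emit 'c', narrow to [3/8, 1/1)
Step 2: interval [3/8, 1/1), width = 1/1 - 3/8 = 5/8
  'f': [3/8 + 5/8*0/1, 3/8 + 5/8*1/8) = [3/8, 29/64)
  'a': [3/8 + 5/8*1/8, 3/8 + 5/8*3/8) = [29/64, 39/64)
  'c': [3/8 + 5/8*3/8, 3/8 + 5/8*1/1) = [39/64, 1/1) <- contains code 2721/4096
  emit 'c', narrow to [39/64, 1/1)
Step 3: interval [39/64, 1/1), width = 1/1 - 39/64 = 25/64
  'f': [39/64 + 25/64*0/1, 39/64 + 25/64*1/8) = [39/64, 337/512)
  'a': [39/64 + 25/64*1/8, 39/64 + 25/64*3/8) = [337/512, 387/512) <- contains code 2721/4096
  'c': [39/64 + 25/64*3/8, 39/64 + 25/64*1/1) = [387/512, 1/1)
  emit 'a', narrow to [337/512, 387/512)
Step 4: interval [337/512, 387/512), width = 387/512 - 337/512 = 25/256
  'f': [337/512 + 25/256*0/1, 337/512 + 25/256*1/8) = [337/512, 1373/2048) <- contains code 2721/4096
  'a': [337/512 + 25/256*1/8, 337/512 + 25/256*3/8) = [1373/2048, 1423/2048)
  'c': [337/512 + 25/256*3/8, 337/512 + 25/256*1/1) = [1423/2048, 387/512)
  emit 'f', narrow to [337/512, 1373/2048)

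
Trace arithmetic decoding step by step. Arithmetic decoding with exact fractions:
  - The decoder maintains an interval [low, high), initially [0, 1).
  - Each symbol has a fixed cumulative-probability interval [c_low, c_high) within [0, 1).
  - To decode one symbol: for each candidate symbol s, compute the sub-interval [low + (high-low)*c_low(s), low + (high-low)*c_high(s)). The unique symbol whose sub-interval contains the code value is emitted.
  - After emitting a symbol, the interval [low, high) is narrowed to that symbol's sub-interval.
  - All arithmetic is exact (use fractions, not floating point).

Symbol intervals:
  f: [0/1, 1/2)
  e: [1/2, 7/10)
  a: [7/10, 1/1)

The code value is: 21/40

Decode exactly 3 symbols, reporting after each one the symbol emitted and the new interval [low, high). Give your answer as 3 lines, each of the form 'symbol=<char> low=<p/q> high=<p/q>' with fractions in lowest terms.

Step 1: interval [0/1, 1/1), width = 1/1 - 0/1 = 1/1
  'f': [0/1 + 1/1*0/1, 0/1 + 1/1*1/2) = [0/1, 1/2)
  'e': [0/1 + 1/1*1/2, 0/1 + 1/1*7/10) = [1/2, 7/10) <- contains code 21/40
  'a': [0/1 + 1/1*7/10, 0/1 + 1/1*1/1) = [7/10, 1/1)
  emit 'e', narrow to [1/2, 7/10)
Step 2: interval [1/2, 7/10), width = 7/10 - 1/2 = 1/5
  'f': [1/2 + 1/5*0/1, 1/2 + 1/5*1/2) = [1/2, 3/5) <- contains code 21/40
  'e': [1/2 + 1/5*1/2, 1/2 + 1/5*7/10) = [3/5, 16/25)
  'a': [1/2 + 1/5*7/10, 1/2 + 1/5*1/1) = [16/25, 7/10)
  emit 'f', narrow to [1/2, 3/5)
Step 3: interval [1/2, 3/5), width = 3/5 - 1/2 = 1/10
  'f': [1/2 + 1/10*0/1, 1/2 + 1/10*1/2) = [1/2, 11/20) <- contains code 21/40
  'e': [1/2 + 1/10*1/2, 1/2 + 1/10*7/10) = [11/20, 57/100)
  'a': [1/2 + 1/10*7/10, 1/2 + 1/10*1/1) = [57/100, 3/5)
  emit 'f', narrow to [1/2, 11/20)

Answer: symbol=e low=1/2 high=7/10
symbol=f low=1/2 high=3/5
symbol=f low=1/2 high=11/20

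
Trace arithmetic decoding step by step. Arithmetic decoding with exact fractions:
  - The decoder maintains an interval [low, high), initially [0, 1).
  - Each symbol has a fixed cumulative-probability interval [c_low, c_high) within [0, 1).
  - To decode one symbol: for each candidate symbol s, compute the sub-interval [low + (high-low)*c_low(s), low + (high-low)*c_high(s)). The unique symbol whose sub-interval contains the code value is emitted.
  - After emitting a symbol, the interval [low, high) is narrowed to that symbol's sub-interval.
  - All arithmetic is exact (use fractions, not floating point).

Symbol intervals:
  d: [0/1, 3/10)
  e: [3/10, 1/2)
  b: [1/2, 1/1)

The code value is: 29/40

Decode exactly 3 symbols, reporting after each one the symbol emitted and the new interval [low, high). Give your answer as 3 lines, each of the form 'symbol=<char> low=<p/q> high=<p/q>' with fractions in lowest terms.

Step 1: interval [0/1, 1/1), width = 1/1 - 0/1 = 1/1
  'd': [0/1 + 1/1*0/1, 0/1 + 1/1*3/10) = [0/1, 3/10)
  'e': [0/1 + 1/1*3/10, 0/1 + 1/1*1/2) = [3/10, 1/2)
  'b': [0/1 + 1/1*1/2, 0/1 + 1/1*1/1) = [1/2, 1/1) <- contains code 29/40
  emit 'b', narrow to [1/2, 1/1)
Step 2: interval [1/2, 1/1), width = 1/1 - 1/2 = 1/2
  'd': [1/2 + 1/2*0/1, 1/2 + 1/2*3/10) = [1/2, 13/20)
  'e': [1/2 + 1/2*3/10, 1/2 + 1/2*1/2) = [13/20, 3/4) <- contains code 29/40
  'b': [1/2 + 1/2*1/2, 1/2 + 1/2*1/1) = [3/4, 1/1)
  emit 'e', narrow to [13/20, 3/4)
Step 3: interval [13/20, 3/4), width = 3/4 - 13/20 = 1/10
  'd': [13/20 + 1/10*0/1, 13/20 + 1/10*3/10) = [13/20, 17/25)
  'e': [13/20 + 1/10*3/10, 13/20 + 1/10*1/2) = [17/25, 7/10)
  'b': [13/20 + 1/10*1/2, 13/20 + 1/10*1/1) = [7/10, 3/4) <- contains code 29/40
  emit 'b', narrow to [7/10, 3/4)

Answer: symbol=b low=1/2 high=1/1
symbol=e low=13/20 high=3/4
symbol=b low=7/10 high=3/4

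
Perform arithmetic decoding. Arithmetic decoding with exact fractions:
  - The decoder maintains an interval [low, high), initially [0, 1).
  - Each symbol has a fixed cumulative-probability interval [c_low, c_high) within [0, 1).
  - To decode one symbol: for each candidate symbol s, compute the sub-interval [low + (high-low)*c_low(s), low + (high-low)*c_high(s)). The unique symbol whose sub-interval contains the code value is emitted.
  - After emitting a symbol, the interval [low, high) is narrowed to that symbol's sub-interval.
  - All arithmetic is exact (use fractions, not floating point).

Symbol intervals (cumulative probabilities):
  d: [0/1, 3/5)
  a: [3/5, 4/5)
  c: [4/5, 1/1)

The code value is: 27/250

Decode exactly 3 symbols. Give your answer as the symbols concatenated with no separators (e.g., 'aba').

Answer: ddd

Derivation:
Step 1: interval [0/1, 1/1), width = 1/1 - 0/1 = 1/1
  'd': [0/1 + 1/1*0/1, 0/1 + 1/1*3/5) = [0/1, 3/5) <- contains code 27/250
  'a': [0/1 + 1/1*3/5, 0/1 + 1/1*4/5) = [3/5, 4/5)
  'c': [0/1 + 1/1*4/5, 0/1 + 1/1*1/1) = [4/5, 1/1)
  emit 'd', narrow to [0/1, 3/5)
Step 2: interval [0/1, 3/5), width = 3/5 - 0/1 = 3/5
  'd': [0/1 + 3/5*0/1, 0/1 + 3/5*3/5) = [0/1, 9/25) <- contains code 27/250
  'a': [0/1 + 3/5*3/5, 0/1 + 3/5*4/5) = [9/25, 12/25)
  'c': [0/1 + 3/5*4/5, 0/1 + 3/5*1/1) = [12/25, 3/5)
  emit 'd', narrow to [0/1, 9/25)
Step 3: interval [0/1, 9/25), width = 9/25 - 0/1 = 9/25
  'd': [0/1 + 9/25*0/1, 0/1 + 9/25*3/5) = [0/1, 27/125) <- contains code 27/250
  'a': [0/1 + 9/25*3/5, 0/1 + 9/25*4/5) = [27/125, 36/125)
  'c': [0/1 + 9/25*4/5, 0/1 + 9/25*1/1) = [36/125, 9/25)
  emit 'd', narrow to [0/1, 27/125)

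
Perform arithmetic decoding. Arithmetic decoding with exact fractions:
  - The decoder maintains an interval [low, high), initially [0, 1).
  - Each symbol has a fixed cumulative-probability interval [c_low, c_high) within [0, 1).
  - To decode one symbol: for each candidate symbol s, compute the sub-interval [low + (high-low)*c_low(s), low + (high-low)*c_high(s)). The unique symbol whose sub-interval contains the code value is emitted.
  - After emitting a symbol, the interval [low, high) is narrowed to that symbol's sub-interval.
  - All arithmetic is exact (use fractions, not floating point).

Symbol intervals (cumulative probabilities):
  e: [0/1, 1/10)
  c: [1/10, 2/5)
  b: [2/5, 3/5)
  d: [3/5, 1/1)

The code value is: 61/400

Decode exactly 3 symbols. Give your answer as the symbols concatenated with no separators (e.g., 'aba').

Answer: ccc

Derivation:
Step 1: interval [0/1, 1/1), width = 1/1 - 0/1 = 1/1
  'e': [0/1 + 1/1*0/1, 0/1 + 1/1*1/10) = [0/1, 1/10)
  'c': [0/1 + 1/1*1/10, 0/1 + 1/1*2/5) = [1/10, 2/5) <- contains code 61/400
  'b': [0/1 + 1/1*2/5, 0/1 + 1/1*3/5) = [2/5, 3/5)
  'd': [0/1 + 1/1*3/5, 0/1 + 1/1*1/1) = [3/5, 1/1)
  emit 'c', narrow to [1/10, 2/5)
Step 2: interval [1/10, 2/5), width = 2/5 - 1/10 = 3/10
  'e': [1/10 + 3/10*0/1, 1/10 + 3/10*1/10) = [1/10, 13/100)
  'c': [1/10 + 3/10*1/10, 1/10 + 3/10*2/5) = [13/100, 11/50) <- contains code 61/400
  'b': [1/10 + 3/10*2/5, 1/10 + 3/10*3/5) = [11/50, 7/25)
  'd': [1/10 + 3/10*3/5, 1/10 + 3/10*1/1) = [7/25, 2/5)
  emit 'c', narrow to [13/100, 11/50)
Step 3: interval [13/100, 11/50), width = 11/50 - 13/100 = 9/100
  'e': [13/100 + 9/100*0/1, 13/100 + 9/100*1/10) = [13/100, 139/1000)
  'c': [13/100 + 9/100*1/10, 13/100 + 9/100*2/5) = [139/1000, 83/500) <- contains code 61/400
  'b': [13/100 + 9/100*2/5, 13/100 + 9/100*3/5) = [83/500, 23/125)
  'd': [13/100 + 9/100*3/5, 13/100 + 9/100*1/1) = [23/125, 11/50)
  emit 'c', narrow to [139/1000, 83/500)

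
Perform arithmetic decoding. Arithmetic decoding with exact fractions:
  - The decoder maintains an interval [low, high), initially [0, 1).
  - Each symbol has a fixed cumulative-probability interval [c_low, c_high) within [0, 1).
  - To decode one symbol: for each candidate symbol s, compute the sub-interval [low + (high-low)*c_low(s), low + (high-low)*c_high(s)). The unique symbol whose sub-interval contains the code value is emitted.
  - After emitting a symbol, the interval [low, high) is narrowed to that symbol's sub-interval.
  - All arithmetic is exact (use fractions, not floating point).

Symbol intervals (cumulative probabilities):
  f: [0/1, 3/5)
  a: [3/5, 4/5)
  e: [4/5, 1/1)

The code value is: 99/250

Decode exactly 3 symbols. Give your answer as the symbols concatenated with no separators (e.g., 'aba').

Answer: faf

Derivation:
Step 1: interval [0/1, 1/1), width = 1/1 - 0/1 = 1/1
  'f': [0/1 + 1/1*0/1, 0/1 + 1/1*3/5) = [0/1, 3/5) <- contains code 99/250
  'a': [0/1 + 1/1*3/5, 0/1 + 1/1*4/5) = [3/5, 4/5)
  'e': [0/1 + 1/1*4/5, 0/1 + 1/1*1/1) = [4/5, 1/1)
  emit 'f', narrow to [0/1, 3/5)
Step 2: interval [0/1, 3/5), width = 3/5 - 0/1 = 3/5
  'f': [0/1 + 3/5*0/1, 0/1 + 3/5*3/5) = [0/1, 9/25)
  'a': [0/1 + 3/5*3/5, 0/1 + 3/5*4/5) = [9/25, 12/25) <- contains code 99/250
  'e': [0/1 + 3/5*4/5, 0/1 + 3/5*1/1) = [12/25, 3/5)
  emit 'a', narrow to [9/25, 12/25)
Step 3: interval [9/25, 12/25), width = 12/25 - 9/25 = 3/25
  'f': [9/25 + 3/25*0/1, 9/25 + 3/25*3/5) = [9/25, 54/125) <- contains code 99/250
  'a': [9/25 + 3/25*3/5, 9/25 + 3/25*4/5) = [54/125, 57/125)
  'e': [9/25 + 3/25*4/5, 9/25 + 3/25*1/1) = [57/125, 12/25)
  emit 'f', narrow to [9/25, 54/125)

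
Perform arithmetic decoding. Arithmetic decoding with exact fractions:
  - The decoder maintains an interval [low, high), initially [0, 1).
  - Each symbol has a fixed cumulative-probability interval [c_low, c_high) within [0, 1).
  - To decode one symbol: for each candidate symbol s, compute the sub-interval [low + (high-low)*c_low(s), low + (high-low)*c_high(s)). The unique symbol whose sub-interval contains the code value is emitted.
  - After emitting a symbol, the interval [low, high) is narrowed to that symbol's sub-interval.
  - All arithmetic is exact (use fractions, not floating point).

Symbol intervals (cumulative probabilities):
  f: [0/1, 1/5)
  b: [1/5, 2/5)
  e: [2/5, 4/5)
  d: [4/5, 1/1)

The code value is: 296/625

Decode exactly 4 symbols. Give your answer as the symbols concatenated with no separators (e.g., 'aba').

Answer: efde

Derivation:
Step 1: interval [0/1, 1/1), width = 1/1 - 0/1 = 1/1
  'f': [0/1 + 1/1*0/1, 0/1 + 1/1*1/5) = [0/1, 1/5)
  'b': [0/1 + 1/1*1/5, 0/1 + 1/1*2/5) = [1/5, 2/5)
  'e': [0/1 + 1/1*2/5, 0/1 + 1/1*4/5) = [2/5, 4/5) <- contains code 296/625
  'd': [0/1 + 1/1*4/5, 0/1 + 1/1*1/1) = [4/5, 1/1)
  emit 'e', narrow to [2/5, 4/5)
Step 2: interval [2/5, 4/5), width = 4/5 - 2/5 = 2/5
  'f': [2/5 + 2/5*0/1, 2/5 + 2/5*1/5) = [2/5, 12/25) <- contains code 296/625
  'b': [2/5 + 2/5*1/5, 2/5 + 2/5*2/5) = [12/25, 14/25)
  'e': [2/5 + 2/5*2/5, 2/5 + 2/5*4/5) = [14/25, 18/25)
  'd': [2/5 + 2/5*4/5, 2/5 + 2/5*1/1) = [18/25, 4/5)
  emit 'f', narrow to [2/5, 12/25)
Step 3: interval [2/5, 12/25), width = 12/25 - 2/5 = 2/25
  'f': [2/5 + 2/25*0/1, 2/5 + 2/25*1/5) = [2/5, 52/125)
  'b': [2/5 + 2/25*1/5, 2/5 + 2/25*2/5) = [52/125, 54/125)
  'e': [2/5 + 2/25*2/5, 2/5 + 2/25*4/5) = [54/125, 58/125)
  'd': [2/5 + 2/25*4/5, 2/5 + 2/25*1/1) = [58/125, 12/25) <- contains code 296/625
  emit 'd', narrow to [58/125, 12/25)
Step 4: interval [58/125, 12/25), width = 12/25 - 58/125 = 2/125
  'f': [58/125 + 2/125*0/1, 58/125 + 2/125*1/5) = [58/125, 292/625)
  'b': [58/125 + 2/125*1/5, 58/125 + 2/125*2/5) = [292/625, 294/625)
  'e': [58/125 + 2/125*2/5, 58/125 + 2/125*4/5) = [294/625, 298/625) <- contains code 296/625
  'd': [58/125 + 2/125*4/5, 58/125 + 2/125*1/1) = [298/625, 12/25)
  emit 'e', narrow to [294/625, 298/625)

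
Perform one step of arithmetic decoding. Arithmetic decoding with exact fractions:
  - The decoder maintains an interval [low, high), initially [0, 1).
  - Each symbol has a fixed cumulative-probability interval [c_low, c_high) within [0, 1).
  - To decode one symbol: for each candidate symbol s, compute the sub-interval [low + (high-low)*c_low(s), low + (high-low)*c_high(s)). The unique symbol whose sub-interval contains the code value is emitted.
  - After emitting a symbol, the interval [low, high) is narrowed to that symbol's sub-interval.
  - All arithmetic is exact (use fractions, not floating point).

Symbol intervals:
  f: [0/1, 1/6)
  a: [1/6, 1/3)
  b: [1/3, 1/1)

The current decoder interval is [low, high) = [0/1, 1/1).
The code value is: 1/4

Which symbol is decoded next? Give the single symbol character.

Answer: a

Derivation:
Interval width = high − low = 1/1 − 0/1 = 1/1
Scaled code = (code − low) / width = (1/4 − 0/1) / 1/1 = 1/4
  f: [0/1, 1/6) 
  a: [1/6, 1/3) ← scaled code falls here ✓
  b: [1/3, 1/1) 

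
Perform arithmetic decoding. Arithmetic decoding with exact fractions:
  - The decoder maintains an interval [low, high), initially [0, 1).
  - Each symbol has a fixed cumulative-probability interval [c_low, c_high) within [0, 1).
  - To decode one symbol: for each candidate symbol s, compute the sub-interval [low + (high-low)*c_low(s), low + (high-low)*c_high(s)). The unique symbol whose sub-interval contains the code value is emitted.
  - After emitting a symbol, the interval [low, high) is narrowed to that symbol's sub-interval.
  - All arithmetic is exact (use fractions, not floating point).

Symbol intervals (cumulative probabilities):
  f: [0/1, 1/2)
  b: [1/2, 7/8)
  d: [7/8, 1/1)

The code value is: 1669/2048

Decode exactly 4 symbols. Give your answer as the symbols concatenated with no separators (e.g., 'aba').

Answer: bbdf

Derivation:
Step 1: interval [0/1, 1/1), width = 1/1 - 0/1 = 1/1
  'f': [0/1 + 1/1*0/1, 0/1 + 1/1*1/2) = [0/1, 1/2)
  'b': [0/1 + 1/1*1/2, 0/1 + 1/1*7/8) = [1/2, 7/8) <- contains code 1669/2048
  'd': [0/1 + 1/1*7/8, 0/1 + 1/1*1/1) = [7/8, 1/1)
  emit 'b', narrow to [1/2, 7/8)
Step 2: interval [1/2, 7/8), width = 7/8 - 1/2 = 3/8
  'f': [1/2 + 3/8*0/1, 1/2 + 3/8*1/2) = [1/2, 11/16)
  'b': [1/2 + 3/8*1/2, 1/2 + 3/8*7/8) = [11/16, 53/64) <- contains code 1669/2048
  'd': [1/2 + 3/8*7/8, 1/2 + 3/8*1/1) = [53/64, 7/8)
  emit 'b', narrow to [11/16, 53/64)
Step 3: interval [11/16, 53/64), width = 53/64 - 11/16 = 9/64
  'f': [11/16 + 9/64*0/1, 11/16 + 9/64*1/2) = [11/16, 97/128)
  'b': [11/16 + 9/64*1/2, 11/16 + 9/64*7/8) = [97/128, 415/512)
  'd': [11/16 + 9/64*7/8, 11/16 + 9/64*1/1) = [415/512, 53/64) <- contains code 1669/2048
  emit 'd', narrow to [415/512, 53/64)
Step 4: interval [415/512, 53/64), width = 53/64 - 415/512 = 9/512
  'f': [415/512 + 9/512*0/1, 415/512 + 9/512*1/2) = [415/512, 839/1024) <- contains code 1669/2048
  'b': [415/512 + 9/512*1/2, 415/512 + 9/512*7/8) = [839/1024, 3383/4096)
  'd': [415/512 + 9/512*7/8, 415/512 + 9/512*1/1) = [3383/4096, 53/64)
  emit 'f', narrow to [415/512, 839/1024)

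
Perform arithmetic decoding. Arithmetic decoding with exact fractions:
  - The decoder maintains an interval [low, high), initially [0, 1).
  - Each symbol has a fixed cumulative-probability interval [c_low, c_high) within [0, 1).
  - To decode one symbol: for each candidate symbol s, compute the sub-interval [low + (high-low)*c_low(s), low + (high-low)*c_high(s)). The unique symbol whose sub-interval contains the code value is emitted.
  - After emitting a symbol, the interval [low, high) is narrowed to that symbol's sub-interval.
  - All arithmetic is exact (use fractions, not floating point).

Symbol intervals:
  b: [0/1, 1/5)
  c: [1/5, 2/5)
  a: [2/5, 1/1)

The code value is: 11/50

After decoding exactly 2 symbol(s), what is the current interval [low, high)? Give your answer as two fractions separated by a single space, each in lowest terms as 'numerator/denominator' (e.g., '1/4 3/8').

Answer: 1/5 6/25

Derivation:
Step 1: interval [0/1, 1/1), width = 1/1 - 0/1 = 1/1
  'b': [0/1 + 1/1*0/1, 0/1 + 1/1*1/5) = [0/1, 1/5)
  'c': [0/1 + 1/1*1/5, 0/1 + 1/1*2/5) = [1/5, 2/5) <- contains code 11/50
  'a': [0/1 + 1/1*2/5, 0/1 + 1/1*1/1) = [2/5, 1/1)
  emit 'c', narrow to [1/5, 2/5)
Step 2: interval [1/5, 2/5), width = 2/5 - 1/5 = 1/5
  'b': [1/5 + 1/5*0/1, 1/5 + 1/5*1/5) = [1/5, 6/25) <- contains code 11/50
  'c': [1/5 + 1/5*1/5, 1/5 + 1/5*2/5) = [6/25, 7/25)
  'a': [1/5 + 1/5*2/5, 1/5 + 1/5*1/1) = [7/25, 2/5)
  emit 'b', narrow to [1/5, 6/25)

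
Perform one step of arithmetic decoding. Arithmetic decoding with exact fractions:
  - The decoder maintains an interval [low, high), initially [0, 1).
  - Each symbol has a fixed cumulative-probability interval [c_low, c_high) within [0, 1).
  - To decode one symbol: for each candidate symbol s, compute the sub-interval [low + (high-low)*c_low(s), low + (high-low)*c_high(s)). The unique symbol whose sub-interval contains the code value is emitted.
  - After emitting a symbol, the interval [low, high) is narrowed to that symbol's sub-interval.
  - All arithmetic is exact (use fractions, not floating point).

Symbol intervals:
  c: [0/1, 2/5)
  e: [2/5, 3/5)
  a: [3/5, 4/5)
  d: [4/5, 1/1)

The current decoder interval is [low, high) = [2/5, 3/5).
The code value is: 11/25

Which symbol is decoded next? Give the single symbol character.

Answer: c

Derivation:
Interval width = high − low = 3/5 − 2/5 = 1/5
Scaled code = (code − low) / width = (11/25 − 2/5) / 1/5 = 1/5
  c: [0/1, 2/5) ← scaled code falls here ✓
  e: [2/5, 3/5) 
  a: [3/5, 4/5) 
  d: [4/5, 1/1) 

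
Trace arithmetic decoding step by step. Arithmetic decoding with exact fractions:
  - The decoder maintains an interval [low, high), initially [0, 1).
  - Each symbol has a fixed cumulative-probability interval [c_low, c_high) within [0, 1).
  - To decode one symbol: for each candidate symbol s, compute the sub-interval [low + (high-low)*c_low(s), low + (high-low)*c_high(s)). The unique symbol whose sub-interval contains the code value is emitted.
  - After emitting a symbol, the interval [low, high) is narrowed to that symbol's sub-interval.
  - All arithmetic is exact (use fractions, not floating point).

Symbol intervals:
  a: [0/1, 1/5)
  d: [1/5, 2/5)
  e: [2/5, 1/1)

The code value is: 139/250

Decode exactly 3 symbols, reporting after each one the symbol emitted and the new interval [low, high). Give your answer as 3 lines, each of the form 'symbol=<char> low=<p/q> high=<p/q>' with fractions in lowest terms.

Answer: symbol=e low=2/5 high=1/1
symbol=d low=13/25 high=16/25
symbol=d low=68/125 high=71/125

Derivation:
Step 1: interval [0/1, 1/1), width = 1/1 - 0/1 = 1/1
  'a': [0/1 + 1/1*0/1, 0/1 + 1/1*1/5) = [0/1, 1/5)
  'd': [0/1 + 1/1*1/5, 0/1 + 1/1*2/5) = [1/5, 2/5)
  'e': [0/1 + 1/1*2/5, 0/1 + 1/1*1/1) = [2/5, 1/1) <- contains code 139/250
  emit 'e', narrow to [2/5, 1/1)
Step 2: interval [2/5, 1/1), width = 1/1 - 2/5 = 3/5
  'a': [2/5 + 3/5*0/1, 2/5 + 3/5*1/5) = [2/5, 13/25)
  'd': [2/5 + 3/5*1/5, 2/5 + 3/5*2/5) = [13/25, 16/25) <- contains code 139/250
  'e': [2/5 + 3/5*2/5, 2/5 + 3/5*1/1) = [16/25, 1/1)
  emit 'd', narrow to [13/25, 16/25)
Step 3: interval [13/25, 16/25), width = 16/25 - 13/25 = 3/25
  'a': [13/25 + 3/25*0/1, 13/25 + 3/25*1/5) = [13/25, 68/125)
  'd': [13/25 + 3/25*1/5, 13/25 + 3/25*2/5) = [68/125, 71/125) <- contains code 139/250
  'e': [13/25 + 3/25*2/5, 13/25 + 3/25*1/1) = [71/125, 16/25)
  emit 'd', narrow to [68/125, 71/125)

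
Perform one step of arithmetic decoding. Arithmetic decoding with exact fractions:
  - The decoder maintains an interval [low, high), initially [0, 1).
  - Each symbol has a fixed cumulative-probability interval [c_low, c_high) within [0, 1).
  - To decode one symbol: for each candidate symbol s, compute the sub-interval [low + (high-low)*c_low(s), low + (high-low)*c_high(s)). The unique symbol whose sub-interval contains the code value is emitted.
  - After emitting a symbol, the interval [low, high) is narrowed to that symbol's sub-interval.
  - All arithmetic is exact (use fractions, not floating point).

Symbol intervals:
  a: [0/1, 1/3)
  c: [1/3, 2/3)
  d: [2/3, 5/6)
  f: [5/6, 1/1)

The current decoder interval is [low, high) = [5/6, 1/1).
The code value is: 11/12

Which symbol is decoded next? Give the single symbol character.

Interval width = high − low = 1/1 − 5/6 = 1/6
Scaled code = (code − low) / width = (11/12 − 5/6) / 1/6 = 1/2
  a: [0/1, 1/3) 
  c: [1/3, 2/3) ← scaled code falls here ✓
  d: [2/3, 5/6) 
  f: [5/6, 1/1) 

Answer: c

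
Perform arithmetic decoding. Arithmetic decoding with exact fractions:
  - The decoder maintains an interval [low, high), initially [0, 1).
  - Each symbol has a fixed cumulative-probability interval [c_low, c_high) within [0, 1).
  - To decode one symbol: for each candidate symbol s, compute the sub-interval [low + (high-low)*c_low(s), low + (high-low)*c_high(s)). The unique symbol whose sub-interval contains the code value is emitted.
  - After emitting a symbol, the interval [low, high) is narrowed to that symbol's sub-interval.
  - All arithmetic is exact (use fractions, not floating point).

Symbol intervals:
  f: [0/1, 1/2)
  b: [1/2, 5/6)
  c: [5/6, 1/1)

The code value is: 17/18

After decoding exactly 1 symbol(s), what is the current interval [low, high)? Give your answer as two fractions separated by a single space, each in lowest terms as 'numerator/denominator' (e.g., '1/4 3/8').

Answer: 5/6 1/1

Derivation:
Step 1: interval [0/1, 1/1), width = 1/1 - 0/1 = 1/1
  'f': [0/1 + 1/1*0/1, 0/1 + 1/1*1/2) = [0/1, 1/2)
  'b': [0/1 + 1/1*1/2, 0/1 + 1/1*5/6) = [1/2, 5/6)
  'c': [0/1 + 1/1*5/6, 0/1 + 1/1*1/1) = [5/6, 1/1) <- contains code 17/18
  emit 'c', narrow to [5/6, 1/1)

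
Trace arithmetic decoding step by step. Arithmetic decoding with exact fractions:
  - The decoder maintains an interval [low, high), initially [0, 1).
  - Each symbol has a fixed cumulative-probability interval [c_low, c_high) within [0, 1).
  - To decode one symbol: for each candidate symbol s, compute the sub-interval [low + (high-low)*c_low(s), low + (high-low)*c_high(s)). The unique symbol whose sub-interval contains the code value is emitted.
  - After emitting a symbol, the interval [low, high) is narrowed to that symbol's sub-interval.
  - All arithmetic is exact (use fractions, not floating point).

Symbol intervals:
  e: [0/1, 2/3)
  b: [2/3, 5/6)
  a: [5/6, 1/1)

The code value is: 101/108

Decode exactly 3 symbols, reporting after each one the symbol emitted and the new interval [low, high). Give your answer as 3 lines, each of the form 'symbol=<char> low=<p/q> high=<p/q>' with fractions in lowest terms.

Step 1: interval [0/1, 1/1), width = 1/1 - 0/1 = 1/1
  'e': [0/1 + 1/1*0/1, 0/1 + 1/1*2/3) = [0/1, 2/3)
  'b': [0/1 + 1/1*2/3, 0/1 + 1/1*5/6) = [2/3, 5/6)
  'a': [0/1 + 1/1*5/6, 0/1 + 1/1*1/1) = [5/6, 1/1) <- contains code 101/108
  emit 'a', narrow to [5/6, 1/1)
Step 2: interval [5/6, 1/1), width = 1/1 - 5/6 = 1/6
  'e': [5/6 + 1/6*0/1, 5/6 + 1/6*2/3) = [5/6, 17/18) <- contains code 101/108
  'b': [5/6 + 1/6*2/3, 5/6 + 1/6*5/6) = [17/18, 35/36)
  'a': [5/6 + 1/6*5/6, 5/6 + 1/6*1/1) = [35/36, 1/1)
  emit 'e', narrow to [5/6, 17/18)
Step 3: interval [5/6, 17/18), width = 17/18 - 5/6 = 1/9
  'e': [5/6 + 1/9*0/1, 5/6 + 1/9*2/3) = [5/6, 49/54)
  'b': [5/6 + 1/9*2/3, 5/6 + 1/9*5/6) = [49/54, 25/27)
  'a': [5/6 + 1/9*5/6, 5/6 + 1/9*1/1) = [25/27, 17/18) <- contains code 101/108
  emit 'a', narrow to [25/27, 17/18)

Answer: symbol=a low=5/6 high=1/1
symbol=e low=5/6 high=17/18
symbol=a low=25/27 high=17/18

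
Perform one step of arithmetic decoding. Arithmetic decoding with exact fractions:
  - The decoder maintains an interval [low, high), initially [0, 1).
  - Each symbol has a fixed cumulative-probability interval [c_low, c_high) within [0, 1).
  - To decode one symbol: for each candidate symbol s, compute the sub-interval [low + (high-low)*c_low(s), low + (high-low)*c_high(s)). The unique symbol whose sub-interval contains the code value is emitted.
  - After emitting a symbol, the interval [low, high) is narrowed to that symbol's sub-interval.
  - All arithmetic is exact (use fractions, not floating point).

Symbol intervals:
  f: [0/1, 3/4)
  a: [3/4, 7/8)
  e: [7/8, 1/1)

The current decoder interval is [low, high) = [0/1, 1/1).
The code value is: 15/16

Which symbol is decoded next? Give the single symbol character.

Interval width = high − low = 1/1 − 0/1 = 1/1
Scaled code = (code − low) / width = (15/16 − 0/1) / 1/1 = 15/16
  f: [0/1, 3/4) 
  a: [3/4, 7/8) 
  e: [7/8, 1/1) ← scaled code falls here ✓

Answer: e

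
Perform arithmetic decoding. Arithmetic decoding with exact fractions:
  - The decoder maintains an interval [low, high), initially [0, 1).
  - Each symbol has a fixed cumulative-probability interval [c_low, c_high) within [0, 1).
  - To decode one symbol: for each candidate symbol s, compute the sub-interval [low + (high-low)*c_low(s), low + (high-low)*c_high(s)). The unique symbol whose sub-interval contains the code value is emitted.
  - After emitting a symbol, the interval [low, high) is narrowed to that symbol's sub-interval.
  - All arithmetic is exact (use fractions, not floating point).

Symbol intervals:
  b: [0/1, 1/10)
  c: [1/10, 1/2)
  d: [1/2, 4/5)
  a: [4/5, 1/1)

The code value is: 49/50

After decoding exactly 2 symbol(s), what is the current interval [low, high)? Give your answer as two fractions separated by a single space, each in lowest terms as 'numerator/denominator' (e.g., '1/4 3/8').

Answer: 24/25 1/1

Derivation:
Step 1: interval [0/1, 1/1), width = 1/1 - 0/1 = 1/1
  'b': [0/1 + 1/1*0/1, 0/1 + 1/1*1/10) = [0/1, 1/10)
  'c': [0/1 + 1/1*1/10, 0/1 + 1/1*1/2) = [1/10, 1/2)
  'd': [0/1 + 1/1*1/2, 0/1 + 1/1*4/5) = [1/2, 4/5)
  'a': [0/1 + 1/1*4/5, 0/1 + 1/1*1/1) = [4/5, 1/1) <- contains code 49/50
  emit 'a', narrow to [4/5, 1/1)
Step 2: interval [4/5, 1/1), width = 1/1 - 4/5 = 1/5
  'b': [4/5 + 1/5*0/1, 4/5 + 1/5*1/10) = [4/5, 41/50)
  'c': [4/5 + 1/5*1/10, 4/5 + 1/5*1/2) = [41/50, 9/10)
  'd': [4/5 + 1/5*1/2, 4/5 + 1/5*4/5) = [9/10, 24/25)
  'a': [4/5 + 1/5*4/5, 4/5 + 1/5*1/1) = [24/25, 1/1) <- contains code 49/50
  emit 'a', narrow to [24/25, 1/1)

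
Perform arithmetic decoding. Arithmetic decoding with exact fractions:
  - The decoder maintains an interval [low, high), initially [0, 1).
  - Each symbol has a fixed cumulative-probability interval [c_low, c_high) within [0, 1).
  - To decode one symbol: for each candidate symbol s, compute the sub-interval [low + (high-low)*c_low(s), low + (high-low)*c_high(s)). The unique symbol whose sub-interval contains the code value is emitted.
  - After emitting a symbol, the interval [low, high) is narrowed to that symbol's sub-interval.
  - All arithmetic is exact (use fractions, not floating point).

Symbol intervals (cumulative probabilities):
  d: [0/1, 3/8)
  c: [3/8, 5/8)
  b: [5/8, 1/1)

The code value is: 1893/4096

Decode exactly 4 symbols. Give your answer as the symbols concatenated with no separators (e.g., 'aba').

Answer: cdbb

Derivation:
Step 1: interval [0/1, 1/1), width = 1/1 - 0/1 = 1/1
  'd': [0/1 + 1/1*0/1, 0/1 + 1/1*3/8) = [0/1, 3/8)
  'c': [0/1 + 1/1*3/8, 0/1 + 1/1*5/8) = [3/8, 5/8) <- contains code 1893/4096
  'b': [0/1 + 1/1*5/8, 0/1 + 1/1*1/1) = [5/8, 1/1)
  emit 'c', narrow to [3/8, 5/8)
Step 2: interval [3/8, 5/8), width = 5/8 - 3/8 = 1/4
  'd': [3/8 + 1/4*0/1, 3/8 + 1/4*3/8) = [3/8, 15/32) <- contains code 1893/4096
  'c': [3/8 + 1/4*3/8, 3/8 + 1/4*5/8) = [15/32, 17/32)
  'b': [3/8 + 1/4*5/8, 3/8 + 1/4*1/1) = [17/32, 5/8)
  emit 'd', narrow to [3/8, 15/32)
Step 3: interval [3/8, 15/32), width = 15/32 - 3/8 = 3/32
  'd': [3/8 + 3/32*0/1, 3/8 + 3/32*3/8) = [3/8, 105/256)
  'c': [3/8 + 3/32*3/8, 3/8 + 3/32*5/8) = [105/256, 111/256)
  'b': [3/8 + 3/32*5/8, 3/8 + 3/32*1/1) = [111/256, 15/32) <- contains code 1893/4096
  emit 'b', narrow to [111/256, 15/32)
Step 4: interval [111/256, 15/32), width = 15/32 - 111/256 = 9/256
  'd': [111/256 + 9/256*0/1, 111/256 + 9/256*3/8) = [111/256, 915/2048)
  'c': [111/256 + 9/256*3/8, 111/256 + 9/256*5/8) = [915/2048, 933/2048)
  'b': [111/256 + 9/256*5/8, 111/256 + 9/256*1/1) = [933/2048, 15/32) <- contains code 1893/4096
  emit 'b', narrow to [933/2048, 15/32)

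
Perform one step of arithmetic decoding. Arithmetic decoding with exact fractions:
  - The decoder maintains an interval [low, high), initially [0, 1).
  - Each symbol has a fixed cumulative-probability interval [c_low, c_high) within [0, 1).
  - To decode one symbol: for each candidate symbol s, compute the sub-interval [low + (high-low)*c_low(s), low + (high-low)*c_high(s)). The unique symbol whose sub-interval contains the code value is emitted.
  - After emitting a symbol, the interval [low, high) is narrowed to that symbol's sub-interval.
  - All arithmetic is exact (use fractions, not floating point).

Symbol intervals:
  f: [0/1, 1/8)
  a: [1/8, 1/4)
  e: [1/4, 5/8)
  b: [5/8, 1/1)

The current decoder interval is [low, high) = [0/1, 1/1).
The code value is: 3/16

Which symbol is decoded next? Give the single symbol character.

Answer: a

Derivation:
Interval width = high − low = 1/1 − 0/1 = 1/1
Scaled code = (code − low) / width = (3/16 − 0/1) / 1/1 = 3/16
  f: [0/1, 1/8) 
  a: [1/8, 1/4) ← scaled code falls here ✓
  e: [1/4, 5/8) 
  b: [5/8, 1/1) 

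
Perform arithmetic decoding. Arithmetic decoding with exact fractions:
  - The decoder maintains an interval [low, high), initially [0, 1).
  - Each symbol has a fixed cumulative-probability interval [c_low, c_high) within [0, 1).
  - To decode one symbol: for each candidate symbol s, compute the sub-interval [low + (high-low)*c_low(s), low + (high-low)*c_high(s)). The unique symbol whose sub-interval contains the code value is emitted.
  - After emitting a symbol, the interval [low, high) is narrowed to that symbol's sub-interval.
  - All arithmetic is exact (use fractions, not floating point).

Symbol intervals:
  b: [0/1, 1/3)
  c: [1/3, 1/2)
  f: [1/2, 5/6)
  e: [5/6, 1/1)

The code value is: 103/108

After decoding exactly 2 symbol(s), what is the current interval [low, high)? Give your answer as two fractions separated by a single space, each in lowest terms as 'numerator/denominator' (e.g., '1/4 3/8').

Answer: 11/12 35/36

Derivation:
Step 1: interval [0/1, 1/1), width = 1/1 - 0/1 = 1/1
  'b': [0/1 + 1/1*0/1, 0/1 + 1/1*1/3) = [0/1, 1/3)
  'c': [0/1 + 1/1*1/3, 0/1 + 1/1*1/2) = [1/3, 1/2)
  'f': [0/1 + 1/1*1/2, 0/1 + 1/1*5/6) = [1/2, 5/6)
  'e': [0/1 + 1/1*5/6, 0/1 + 1/1*1/1) = [5/6, 1/1) <- contains code 103/108
  emit 'e', narrow to [5/6, 1/1)
Step 2: interval [5/6, 1/1), width = 1/1 - 5/6 = 1/6
  'b': [5/6 + 1/6*0/1, 5/6 + 1/6*1/3) = [5/6, 8/9)
  'c': [5/6 + 1/6*1/3, 5/6 + 1/6*1/2) = [8/9, 11/12)
  'f': [5/6 + 1/6*1/2, 5/6 + 1/6*5/6) = [11/12, 35/36) <- contains code 103/108
  'e': [5/6 + 1/6*5/6, 5/6 + 1/6*1/1) = [35/36, 1/1)
  emit 'f', narrow to [11/12, 35/36)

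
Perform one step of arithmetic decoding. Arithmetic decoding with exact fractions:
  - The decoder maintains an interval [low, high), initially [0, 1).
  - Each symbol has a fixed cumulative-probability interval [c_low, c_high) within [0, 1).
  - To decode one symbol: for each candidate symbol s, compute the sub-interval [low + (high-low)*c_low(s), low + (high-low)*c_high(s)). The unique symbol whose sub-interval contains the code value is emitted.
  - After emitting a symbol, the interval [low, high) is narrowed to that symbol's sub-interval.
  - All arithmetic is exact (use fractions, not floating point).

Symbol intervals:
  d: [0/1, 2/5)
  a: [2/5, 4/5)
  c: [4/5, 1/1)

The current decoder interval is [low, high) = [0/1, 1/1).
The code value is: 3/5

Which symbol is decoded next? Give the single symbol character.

Interval width = high − low = 1/1 − 0/1 = 1/1
Scaled code = (code − low) / width = (3/5 − 0/1) / 1/1 = 3/5
  d: [0/1, 2/5) 
  a: [2/5, 4/5) ← scaled code falls here ✓
  c: [4/5, 1/1) 

Answer: a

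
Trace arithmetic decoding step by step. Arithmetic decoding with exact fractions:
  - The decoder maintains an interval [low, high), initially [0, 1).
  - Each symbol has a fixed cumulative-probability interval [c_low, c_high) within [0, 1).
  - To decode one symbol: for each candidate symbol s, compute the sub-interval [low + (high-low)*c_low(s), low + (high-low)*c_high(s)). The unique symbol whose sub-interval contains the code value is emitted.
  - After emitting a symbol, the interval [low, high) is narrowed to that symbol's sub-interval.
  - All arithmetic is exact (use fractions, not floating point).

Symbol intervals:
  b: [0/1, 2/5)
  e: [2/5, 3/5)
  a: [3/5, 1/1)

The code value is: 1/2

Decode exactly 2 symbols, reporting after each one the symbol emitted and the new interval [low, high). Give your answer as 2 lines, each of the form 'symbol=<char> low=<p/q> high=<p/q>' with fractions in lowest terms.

Answer: symbol=e low=2/5 high=3/5
symbol=e low=12/25 high=13/25

Derivation:
Step 1: interval [0/1, 1/1), width = 1/1 - 0/1 = 1/1
  'b': [0/1 + 1/1*0/1, 0/1 + 1/1*2/5) = [0/1, 2/5)
  'e': [0/1 + 1/1*2/5, 0/1 + 1/1*3/5) = [2/5, 3/5) <- contains code 1/2
  'a': [0/1 + 1/1*3/5, 0/1 + 1/1*1/1) = [3/5, 1/1)
  emit 'e', narrow to [2/5, 3/5)
Step 2: interval [2/5, 3/5), width = 3/5 - 2/5 = 1/5
  'b': [2/5 + 1/5*0/1, 2/5 + 1/5*2/5) = [2/5, 12/25)
  'e': [2/5 + 1/5*2/5, 2/5 + 1/5*3/5) = [12/25, 13/25) <- contains code 1/2
  'a': [2/5 + 1/5*3/5, 2/5 + 1/5*1/1) = [13/25, 3/5)
  emit 'e', narrow to [12/25, 13/25)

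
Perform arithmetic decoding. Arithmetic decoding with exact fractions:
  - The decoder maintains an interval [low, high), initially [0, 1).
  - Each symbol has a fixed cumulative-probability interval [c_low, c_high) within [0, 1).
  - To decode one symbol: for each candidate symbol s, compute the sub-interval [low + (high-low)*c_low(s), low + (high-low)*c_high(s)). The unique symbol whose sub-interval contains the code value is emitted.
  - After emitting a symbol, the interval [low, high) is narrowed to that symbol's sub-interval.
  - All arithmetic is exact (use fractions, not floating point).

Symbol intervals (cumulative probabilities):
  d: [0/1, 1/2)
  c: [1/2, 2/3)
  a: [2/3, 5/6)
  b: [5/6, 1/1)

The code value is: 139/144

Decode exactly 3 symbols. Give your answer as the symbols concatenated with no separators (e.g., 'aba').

Answer: baa

Derivation:
Step 1: interval [0/1, 1/1), width = 1/1 - 0/1 = 1/1
  'd': [0/1 + 1/1*0/1, 0/1 + 1/1*1/2) = [0/1, 1/2)
  'c': [0/1 + 1/1*1/2, 0/1 + 1/1*2/3) = [1/2, 2/3)
  'a': [0/1 + 1/1*2/3, 0/1 + 1/1*5/6) = [2/3, 5/6)
  'b': [0/1 + 1/1*5/6, 0/1 + 1/1*1/1) = [5/6, 1/1) <- contains code 139/144
  emit 'b', narrow to [5/6, 1/1)
Step 2: interval [5/6, 1/1), width = 1/1 - 5/6 = 1/6
  'd': [5/6 + 1/6*0/1, 5/6 + 1/6*1/2) = [5/6, 11/12)
  'c': [5/6 + 1/6*1/2, 5/6 + 1/6*2/3) = [11/12, 17/18)
  'a': [5/6 + 1/6*2/3, 5/6 + 1/6*5/6) = [17/18, 35/36) <- contains code 139/144
  'b': [5/6 + 1/6*5/6, 5/6 + 1/6*1/1) = [35/36, 1/1)
  emit 'a', narrow to [17/18, 35/36)
Step 3: interval [17/18, 35/36), width = 35/36 - 17/18 = 1/36
  'd': [17/18 + 1/36*0/1, 17/18 + 1/36*1/2) = [17/18, 23/24)
  'c': [17/18 + 1/36*1/2, 17/18 + 1/36*2/3) = [23/24, 26/27)
  'a': [17/18 + 1/36*2/3, 17/18 + 1/36*5/6) = [26/27, 209/216) <- contains code 139/144
  'b': [17/18 + 1/36*5/6, 17/18 + 1/36*1/1) = [209/216, 35/36)
  emit 'a', narrow to [26/27, 209/216)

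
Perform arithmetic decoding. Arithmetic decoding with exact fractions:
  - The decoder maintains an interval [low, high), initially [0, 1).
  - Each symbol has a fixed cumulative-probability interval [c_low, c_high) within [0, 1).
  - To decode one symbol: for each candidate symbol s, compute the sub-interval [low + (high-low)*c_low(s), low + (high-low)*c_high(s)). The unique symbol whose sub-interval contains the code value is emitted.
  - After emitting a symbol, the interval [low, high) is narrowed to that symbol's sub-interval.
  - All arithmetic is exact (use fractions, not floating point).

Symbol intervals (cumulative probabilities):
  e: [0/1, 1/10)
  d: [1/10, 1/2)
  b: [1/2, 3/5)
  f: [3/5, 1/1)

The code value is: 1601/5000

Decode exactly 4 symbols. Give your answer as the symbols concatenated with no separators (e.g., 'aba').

Step 1: interval [0/1, 1/1), width = 1/1 - 0/1 = 1/1
  'e': [0/1 + 1/1*0/1, 0/1 + 1/1*1/10) = [0/1, 1/10)
  'd': [0/1 + 1/1*1/10, 0/1 + 1/1*1/2) = [1/10, 1/2) <- contains code 1601/5000
  'b': [0/1 + 1/1*1/2, 0/1 + 1/1*3/5) = [1/2, 3/5)
  'f': [0/1 + 1/1*3/5, 0/1 + 1/1*1/1) = [3/5, 1/1)
  emit 'd', narrow to [1/10, 1/2)
Step 2: interval [1/10, 1/2), width = 1/2 - 1/10 = 2/5
  'e': [1/10 + 2/5*0/1, 1/10 + 2/5*1/10) = [1/10, 7/50)
  'd': [1/10 + 2/5*1/10, 1/10 + 2/5*1/2) = [7/50, 3/10)
  'b': [1/10 + 2/5*1/2, 1/10 + 2/5*3/5) = [3/10, 17/50) <- contains code 1601/5000
  'f': [1/10 + 2/5*3/5, 1/10 + 2/5*1/1) = [17/50, 1/2)
  emit 'b', narrow to [3/10, 17/50)
Step 3: interval [3/10, 17/50), width = 17/50 - 3/10 = 1/25
  'e': [3/10 + 1/25*0/1, 3/10 + 1/25*1/10) = [3/10, 38/125)
  'd': [3/10 + 1/25*1/10, 3/10 + 1/25*1/2) = [38/125, 8/25)
  'b': [3/10 + 1/25*1/2, 3/10 + 1/25*3/5) = [8/25, 81/250) <- contains code 1601/5000
  'f': [3/10 + 1/25*3/5, 3/10 + 1/25*1/1) = [81/250, 17/50)
  emit 'b', narrow to [8/25, 81/250)
Step 4: interval [8/25, 81/250), width = 81/250 - 8/25 = 1/250
  'e': [8/25 + 1/250*0/1, 8/25 + 1/250*1/10) = [8/25, 801/2500) <- contains code 1601/5000
  'd': [8/25 + 1/250*1/10, 8/25 + 1/250*1/2) = [801/2500, 161/500)
  'b': [8/25 + 1/250*1/2, 8/25 + 1/250*3/5) = [161/500, 403/1250)
  'f': [8/25 + 1/250*3/5, 8/25 + 1/250*1/1) = [403/1250, 81/250)
  emit 'e', narrow to [8/25, 801/2500)

Answer: dbbe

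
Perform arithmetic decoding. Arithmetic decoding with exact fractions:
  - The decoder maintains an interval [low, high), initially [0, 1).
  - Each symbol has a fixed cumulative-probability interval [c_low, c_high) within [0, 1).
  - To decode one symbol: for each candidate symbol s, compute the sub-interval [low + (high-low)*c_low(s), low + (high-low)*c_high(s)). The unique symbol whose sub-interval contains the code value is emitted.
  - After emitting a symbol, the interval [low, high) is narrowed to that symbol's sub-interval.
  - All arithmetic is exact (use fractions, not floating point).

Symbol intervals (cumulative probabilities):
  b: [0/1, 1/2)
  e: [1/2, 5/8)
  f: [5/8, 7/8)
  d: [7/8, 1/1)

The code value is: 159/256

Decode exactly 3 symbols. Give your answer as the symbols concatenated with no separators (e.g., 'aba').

Answer: edf

Derivation:
Step 1: interval [0/1, 1/1), width = 1/1 - 0/1 = 1/1
  'b': [0/1 + 1/1*0/1, 0/1 + 1/1*1/2) = [0/1, 1/2)
  'e': [0/1 + 1/1*1/2, 0/1 + 1/1*5/8) = [1/2, 5/8) <- contains code 159/256
  'f': [0/1 + 1/1*5/8, 0/1 + 1/1*7/8) = [5/8, 7/8)
  'd': [0/1 + 1/1*7/8, 0/1 + 1/1*1/1) = [7/8, 1/1)
  emit 'e', narrow to [1/2, 5/8)
Step 2: interval [1/2, 5/8), width = 5/8 - 1/2 = 1/8
  'b': [1/2 + 1/8*0/1, 1/2 + 1/8*1/2) = [1/2, 9/16)
  'e': [1/2 + 1/8*1/2, 1/2 + 1/8*5/8) = [9/16, 37/64)
  'f': [1/2 + 1/8*5/8, 1/2 + 1/8*7/8) = [37/64, 39/64)
  'd': [1/2 + 1/8*7/8, 1/2 + 1/8*1/1) = [39/64, 5/8) <- contains code 159/256
  emit 'd', narrow to [39/64, 5/8)
Step 3: interval [39/64, 5/8), width = 5/8 - 39/64 = 1/64
  'b': [39/64 + 1/64*0/1, 39/64 + 1/64*1/2) = [39/64, 79/128)
  'e': [39/64 + 1/64*1/2, 39/64 + 1/64*5/8) = [79/128, 317/512)
  'f': [39/64 + 1/64*5/8, 39/64 + 1/64*7/8) = [317/512, 319/512) <- contains code 159/256
  'd': [39/64 + 1/64*7/8, 39/64 + 1/64*1/1) = [319/512, 5/8)
  emit 'f', narrow to [317/512, 319/512)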